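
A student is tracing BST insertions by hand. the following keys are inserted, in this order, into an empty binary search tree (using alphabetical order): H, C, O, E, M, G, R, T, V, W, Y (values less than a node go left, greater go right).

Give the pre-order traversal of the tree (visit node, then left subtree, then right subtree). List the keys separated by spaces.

Resulting structure (node: left, right):
  H: L=C, R=O
  C: L=–, R=E
  O: L=M, R=R
  E: L=–, R=G
  M: L=–, R=–
  G: L=–, R=–
  R: L=–, R=T
  T: L=–, R=V
  V: L=–, R=W
  W: L=–, R=Y
  Y: L=–, R=–

H C E G O M R T V W Y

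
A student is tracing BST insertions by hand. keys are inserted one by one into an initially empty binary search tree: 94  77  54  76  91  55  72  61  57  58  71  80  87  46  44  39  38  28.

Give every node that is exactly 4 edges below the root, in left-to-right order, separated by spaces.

Insert 94: tree is empty, so 94 becomes the root.
Insert 77: 77 < 94 → go left. Place as left child of 94.
Insert 54: 54 < 94 → go left; 54 < 77 → go left. Place as left child of 77.
Insert 76: 76 < 94 → go left; 76 < 77 → go left; 76 > 54 → go right. Place as right child of 54.
Insert 91: 91 < 94 → go left; 91 > 77 → go right. Place as right child of 77.
Insert 55: 55 < 94 → go left; 55 < 77 → go left; 55 > 54 → go right; 55 < 76 → go left. Place as left child of 76.
Insert 72: 72 < 94 → go left; 72 < 77 → go left; 72 > 54 → go right; 72 < 76 → go left; 72 > 55 → go right. Place as right child of 55.
Insert 61: 61 < 94 → go left; 61 < 77 → go left; 61 > 54 → go right; 61 < 76 → go left; 61 > 55 → go right; 61 < 72 → go left. Place as left child of 72.
Insert 57: 57 < 94 → go left; 57 < 77 → go left; 57 > 54 → go right; 57 < 76 → go left; 57 > 55 → go right; 57 < 72 → go left; 57 < 61 → go left. Place as left child of 61.
Insert 58: 58 < 94 → go left; 58 < 77 → go left; 58 > 54 → go right; 58 < 76 → go left; 58 > 55 → go right; 58 < 72 → go left; 58 < 61 → go left; 58 > 57 → go right. Place as right child of 57.
Insert 71: 71 < 94 → go left; 71 < 77 → go left; 71 > 54 → go right; 71 < 76 → go left; 71 > 55 → go right; 71 < 72 → go left; 71 > 61 → go right. Place as right child of 61.
Insert 80: 80 < 94 → go left; 80 > 77 → go right; 80 < 91 → go left. Place as left child of 91.
Insert 87: 87 < 94 → go left; 87 > 77 → go right; 87 < 91 → go left; 87 > 80 → go right. Place as right child of 80.
Insert 46: 46 < 94 → go left; 46 < 77 → go left; 46 < 54 → go left. Place as left child of 54.
Insert 44: 44 < 94 → go left; 44 < 77 → go left; 44 < 54 → go left; 44 < 46 → go left. Place as left child of 46.
Insert 39: 39 < 94 → go left; 39 < 77 → go left; 39 < 54 → go left; 39 < 46 → go left; 39 < 44 → go left. Place as left child of 44.
Insert 38: 38 < 94 → go left; 38 < 77 → go left; 38 < 54 → go left; 38 < 46 → go left; 38 < 44 → go left; 38 < 39 → go left. Place as left child of 39.
Insert 28: 28 < 94 → go left; 28 < 77 → go left; 28 < 54 → go left; 28 < 46 → go left; 28 < 44 → go left; 28 < 39 → go left; 28 < 38 → go left. Place as left child of 38.

44 55 87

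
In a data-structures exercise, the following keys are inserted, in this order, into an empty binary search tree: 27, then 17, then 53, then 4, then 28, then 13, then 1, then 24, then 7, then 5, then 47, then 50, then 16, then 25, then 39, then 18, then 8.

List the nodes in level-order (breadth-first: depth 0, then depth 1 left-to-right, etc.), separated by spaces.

Insert 27: tree is empty, so 27 becomes the root.
Insert 17: 17 < 27 → go left. Place as left child of 27.
Insert 53: 53 > 27 → go right. Place as right child of 27.
Insert 4: 4 < 27 → go left; 4 < 17 → go left. Place as left child of 17.
Insert 28: 28 > 27 → go right; 28 < 53 → go left. Place as left child of 53.
Insert 13: 13 < 27 → go left; 13 < 17 → go left; 13 > 4 → go right. Place as right child of 4.
Insert 1: 1 < 27 → go left; 1 < 17 → go left; 1 < 4 → go left. Place as left child of 4.
Insert 24: 24 < 27 → go left; 24 > 17 → go right. Place as right child of 17.
Insert 7: 7 < 27 → go left; 7 < 17 → go left; 7 > 4 → go right; 7 < 13 → go left. Place as left child of 13.
Insert 5: 5 < 27 → go left; 5 < 17 → go left; 5 > 4 → go right; 5 < 13 → go left; 5 < 7 → go left. Place as left child of 7.
Insert 47: 47 > 27 → go right; 47 < 53 → go left; 47 > 28 → go right. Place as right child of 28.
Insert 50: 50 > 27 → go right; 50 < 53 → go left; 50 > 28 → go right; 50 > 47 → go right. Place as right child of 47.
Insert 16: 16 < 27 → go left; 16 < 17 → go left; 16 > 4 → go right; 16 > 13 → go right. Place as right child of 13.
Insert 25: 25 < 27 → go left; 25 > 17 → go right; 25 > 24 → go right. Place as right child of 24.
Insert 39: 39 > 27 → go right; 39 < 53 → go left; 39 > 28 → go right; 39 < 47 → go left. Place as left child of 47.
Insert 18: 18 < 27 → go left; 18 > 17 → go right; 18 < 24 → go left. Place as left child of 24.
Insert 8: 8 < 27 → go left; 8 < 17 → go left; 8 > 4 → go right; 8 < 13 → go left; 8 > 7 → go right. Place as right child of 7.

27 17 53 4 24 28 1 13 18 25 47 7 16 39 50 5 8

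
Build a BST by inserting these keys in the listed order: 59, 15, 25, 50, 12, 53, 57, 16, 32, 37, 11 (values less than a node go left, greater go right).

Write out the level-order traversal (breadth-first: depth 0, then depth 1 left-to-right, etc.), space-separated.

59 15 12 25 11 16 50 32 53 37 57

Insert 59: tree is empty, so 59 becomes the root.
Insert 15: 15 < 59 → go left. Place as left child of 59.
Insert 25: 25 < 59 → go left; 25 > 15 → go right. Place as right child of 15.
Insert 50: 50 < 59 → go left; 50 > 15 → go right; 50 > 25 → go right. Place as right child of 25.
Insert 12: 12 < 59 → go left; 12 < 15 → go left. Place as left child of 15.
Insert 53: 53 < 59 → go left; 53 > 15 → go right; 53 > 25 → go right; 53 > 50 → go right. Place as right child of 50.
Insert 57: 57 < 59 → go left; 57 > 15 → go right; 57 > 25 → go right; 57 > 50 → go right; 57 > 53 → go right. Place as right child of 53.
Insert 16: 16 < 59 → go left; 16 > 15 → go right; 16 < 25 → go left. Place as left child of 25.
Insert 32: 32 < 59 → go left; 32 > 15 → go right; 32 > 25 → go right; 32 < 50 → go left. Place as left child of 50.
Insert 37: 37 < 59 → go left; 37 > 15 → go right; 37 > 25 → go right; 37 < 50 → go left; 37 > 32 → go right. Place as right child of 32.
Insert 11: 11 < 59 → go left; 11 < 15 → go left; 11 < 12 → go left. Place as left child of 12.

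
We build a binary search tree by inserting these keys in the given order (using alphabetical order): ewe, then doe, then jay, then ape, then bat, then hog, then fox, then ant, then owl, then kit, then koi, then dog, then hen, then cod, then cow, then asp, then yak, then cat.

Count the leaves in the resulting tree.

8

ewe: root
doe: left child of ewe (depth 1)
jay: right child of ewe (depth 1)
ape: left child of doe (depth 2)
bat: right child of ape (depth 3)
hog: left child of jay (depth 2)
fox: left child of hog (depth 3)
ant: left child of ape (depth 3)
owl: right child of jay (depth 2)
kit: left child of owl (depth 3)
koi: right child of kit (depth 4)
dog: right child of doe (depth 2)
hen: right child of fox (depth 4)
cod: right child of bat (depth 4)
cow: right child of cod (depth 5)
asp: left child of bat (depth 4)
yak: right child of owl (depth 3)
cat: left child of cod (depth 5)

Leaves: ant, asp, cat, cow, dog, hen, koi, yak — 8 in total.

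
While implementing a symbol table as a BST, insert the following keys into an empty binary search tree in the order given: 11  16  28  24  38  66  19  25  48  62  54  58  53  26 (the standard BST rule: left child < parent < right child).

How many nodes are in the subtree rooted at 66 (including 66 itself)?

6

Resulting structure (node: left, right):
  11: L=–, R=16
  16: L=–, R=28
  28: L=24, R=38
  24: L=19, R=25
  38: L=–, R=66
  66: L=48, R=–
  19: L=–, R=–
  25: L=–, R=26
  48: L=–, R=62
  62: L=54, R=–
  54: L=53, R=58
  58: L=–, R=–
  53: L=–, R=–
  26: L=–, R=–

Subtree rooted at 66 contains: 66, 48, 62, 54, 53, 58 — 6 nodes.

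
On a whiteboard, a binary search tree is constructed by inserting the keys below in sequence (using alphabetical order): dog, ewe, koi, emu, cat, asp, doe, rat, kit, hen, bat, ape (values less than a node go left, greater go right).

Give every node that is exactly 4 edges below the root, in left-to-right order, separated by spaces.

Resulting structure (node: left, right):
  dog: L=cat, R=ewe
  ewe: L=emu, R=koi
  koi: L=kit, R=rat
  emu: L=–, R=–
  cat: L=asp, R=doe
  asp: L=ape, R=bat
  doe: L=–, R=–
  rat: L=–, R=–
  kit: L=hen, R=–
  hen: L=–, R=–
  bat: L=–, R=–
  ape: L=–, R=–

hen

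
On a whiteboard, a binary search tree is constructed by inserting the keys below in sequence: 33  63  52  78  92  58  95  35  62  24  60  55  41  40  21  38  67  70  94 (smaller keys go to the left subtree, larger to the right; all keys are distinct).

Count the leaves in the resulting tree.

6

Resulting structure (node: left, right):
  33: L=24, R=63
  63: L=52, R=78
  52: L=35, R=58
  78: L=67, R=92
  92: L=–, R=95
  58: L=55, R=62
  95: L=94, R=–
  35: L=–, R=41
  62: L=60, R=–
  24: L=21, R=–
  60: L=–, R=–
  55: L=–, R=–
  41: L=40, R=–
  40: L=38, R=–
  21: L=–, R=–
  38: L=–, R=–
  67: L=–, R=70
  70: L=–, R=–
  94: L=–, R=–

Leaves: 21, 38, 55, 60, 70, 94 — 6 in total.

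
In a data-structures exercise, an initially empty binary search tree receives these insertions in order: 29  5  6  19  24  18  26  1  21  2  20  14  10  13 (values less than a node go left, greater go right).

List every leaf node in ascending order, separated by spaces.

2 13 20 26

Insert 29: tree is empty, so 29 becomes the root.
Insert 5: 5 < 29 → go left. Place as left child of 29.
Insert 6: 6 < 29 → go left; 6 > 5 → go right. Place as right child of 5.
Insert 19: 19 < 29 → go left; 19 > 5 → go right; 19 > 6 → go right. Place as right child of 6.
Insert 24: 24 < 29 → go left; 24 > 5 → go right; 24 > 6 → go right; 24 > 19 → go right. Place as right child of 19.
Insert 18: 18 < 29 → go left; 18 > 5 → go right; 18 > 6 → go right; 18 < 19 → go left. Place as left child of 19.
Insert 26: 26 < 29 → go left; 26 > 5 → go right; 26 > 6 → go right; 26 > 19 → go right; 26 > 24 → go right. Place as right child of 24.
Insert 1: 1 < 29 → go left; 1 < 5 → go left. Place as left child of 5.
Insert 21: 21 < 29 → go left; 21 > 5 → go right; 21 > 6 → go right; 21 > 19 → go right; 21 < 24 → go left. Place as left child of 24.
Insert 2: 2 < 29 → go left; 2 < 5 → go left; 2 > 1 → go right. Place as right child of 1.
Insert 20: 20 < 29 → go left; 20 > 5 → go right; 20 > 6 → go right; 20 > 19 → go right; 20 < 24 → go left; 20 < 21 → go left. Place as left child of 21.
Insert 14: 14 < 29 → go left; 14 > 5 → go right; 14 > 6 → go right; 14 < 19 → go left; 14 < 18 → go left. Place as left child of 18.
Insert 10: 10 < 29 → go left; 10 > 5 → go right; 10 > 6 → go right; 10 < 19 → go left; 10 < 18 → go left; 10 < 14 → go left. Place as left child of 14.
Insert 13: 13 < 29 → go left; 13 > 5 → go right; 13 > 6 → go right; 13 < 19 → go left; 13 < 18 → go left; 13 < 14 → go left; 13 > 10 → go right. Place as right child of 10.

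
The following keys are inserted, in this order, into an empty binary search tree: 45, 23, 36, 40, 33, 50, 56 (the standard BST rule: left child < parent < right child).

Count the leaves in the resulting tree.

3

45: root
23: left child of 45 (depth 1)
36: right child of 23 (depth 2)
40: right child of 36 (depth 3)
33: left child of 36 (depth 3)
50: right child of 45 (depth 1)
56: right child of 50 (depth 2)

Leaves: 33, 40, 56 — 3 in total.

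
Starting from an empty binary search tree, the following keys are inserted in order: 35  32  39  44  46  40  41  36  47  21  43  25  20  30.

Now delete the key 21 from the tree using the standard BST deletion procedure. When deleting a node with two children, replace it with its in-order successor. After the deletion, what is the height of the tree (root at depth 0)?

35: root
32: left child of 35 (depth 1)
39: right child of 35 (depth 1)
44: right child of 39 (depth 2)
46: right child of 44 (depth 3)
40: left child of 44 (depth 3)
41: right child of 40 (depth 4)
36: left child of 39 (depth 2)
47: right child of 46 (depth 4)
21: left child of 32 (depth 2)
43: right child of 41 (depth 5)
25: right child of 21 (depth 3)
20: left child of 21 (depth 3)
30: right child of 25 (depth 4)

Delete 21 (two children — replace with in-order successor).
After deletion, deepest node is 43 at depth 5.

5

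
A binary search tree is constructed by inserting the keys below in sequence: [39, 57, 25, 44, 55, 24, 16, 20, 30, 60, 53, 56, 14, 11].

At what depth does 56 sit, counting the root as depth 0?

4

39: root
57: right child of 39 (depth 1)
25: left child of 39 (depth 1)
44: left child of 57 (depth 2)
55: right child of 44 (depth 3)
24: left child of 25 (depth 2)
16: left child of 24 (depth 3)
20: right child of 16 (depth 4)
30: right child of 25 (depth 2)
60: right child of 57 (depth 2)
53: left child of 55 (depth 4)
56: right child of 55 (depth 4)
14: left child of 16 (depth 4)
11: left child of 14 (depth 5)

Path to 56: 39 → 57 → 44 → 55 → 56, which is 4 edges.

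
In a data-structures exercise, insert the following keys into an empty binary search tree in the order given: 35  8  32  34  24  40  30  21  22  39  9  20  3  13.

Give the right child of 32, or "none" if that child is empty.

34

Insert 35: tree is empty, so 35 becomes the root.
Insert 8: 8 < 35 → go left. Place as left child of 35.
Insert 32: 32 < 35 → go left; 32 > 8 → go right. Place as right child of 8.
Insert 34: 34 < 35 → go left; 34 > 8 → go right; 34 > 32 → go right. Place as right child of 32.
Insert 24: 24 < 35 → go left; 24 > 8 → go right; 24 < 32 → go left. Place as left child of 32.
Insert 40: 40 > 35 → go right. Place as right child of 35.
Insert 30: 30 < 35 → go left; 30 > 8 → go right; 30 < 32 → go left; 30 > 24 → go right. Place as right child of 24.
Insert 21: 21 < 35 → go left; 21 > 8 → go right; 21 < 32 → go left; 21 < 24 → go left. Place as left child of 24.
Insert 22: 22 < 35 → go left; 22 > 8 → go right; 22 < 32 → go left; 22 < 24 → go left; 22 > 21 → go right. Place as right child of 21.
Insert 39: 39 > 35 → go right; 39 < 40 → go left. Place as left child of 40.
Insert 9: 9 < 35 → go left; 9 > 8 → go right; 9 < 32 → go left; 9 < 24 → go left; 9 < 21 → go left. Place as left child of 21.
Insert 20: 20 < 35 → go left; 20 > 8 → go right; 20 < 32 → go left; 20 < 24 → go left; 20 < 21 → go left; 20 > 9 → go right. Place as right child of 9.
Insert 3: 3 < 35 → go left; 3 < 8 → go left. Place as left child of 8.
Insert 13: 13 < 35 → go left; 13 > 8 → go right; 13 < 32 → go left; 13 < 24 → go left; 13 < 21 → go left; 13 > 9 → go right; 13 < 20 → go left. Place as left child of 20.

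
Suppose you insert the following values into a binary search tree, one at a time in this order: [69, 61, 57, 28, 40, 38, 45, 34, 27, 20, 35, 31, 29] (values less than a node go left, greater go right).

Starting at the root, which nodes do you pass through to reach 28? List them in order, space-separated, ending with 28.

69 61 57 28

69: root
61: left child of 69 (depth 1)
57: left child of 61 (depth 2)
28: left child of 57 (depth 3)
40: right child of 28 (depth 4)
38: left child of 40 (depth 5)
45: right child of 40 (depth 5)
34: left child of 38 (depth 6)
27: left child of 28 (depth 4)
20: left child of 27 (depth 5)
35: right child of 34 (depth 7)
31: left child of 34 (depth 7)
29: left child of 31 (depth 8)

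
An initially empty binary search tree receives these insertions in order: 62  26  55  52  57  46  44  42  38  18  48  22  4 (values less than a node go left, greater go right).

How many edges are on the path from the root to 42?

6

62: root
26: left child of 62 (depth 1)
55: right child of 26 (depth 2)
52: left child of 55 (depth 3)
57: right child of 55 (depth 3)
46: left child of 52 (depth 4)
44: left child of 46 (depth 5)
42: left child of 44 (depth 6)
38: left child of 42 (depth 7)
18: left child of 26 (depth 2)
48: right child of 46 (depth 5)
22: right child of 18 (depth 3)
4: left child of 18 (depth 3)

Path to 42: 62 → 26 → 55 → 52 → 46 → 44 → 42, which is 6 edges.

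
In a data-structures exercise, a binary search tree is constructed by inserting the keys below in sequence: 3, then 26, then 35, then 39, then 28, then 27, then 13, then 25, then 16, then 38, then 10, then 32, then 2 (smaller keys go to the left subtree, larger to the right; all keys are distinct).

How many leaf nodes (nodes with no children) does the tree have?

3: root
26: right child of 3 (depth 1)
35: right child of 26 (depth 2)
39: right child of 35 (depth 3)
28: left child of 35 (depth 3)
27: left child of 28 (depth 4)
13: left child of 26 (depth 2)
25: right child of 13 (depth 3)
16: left child of 25 (depth 4)
38: left child of 39 (depth 4)
10: left child of 13 (depth 3)
32: right child of 28 (depth 4)
2: left child of 3 (depth 1)

Leaves: 2, 10, 16, 27, 32, 38 — 6 in total.

6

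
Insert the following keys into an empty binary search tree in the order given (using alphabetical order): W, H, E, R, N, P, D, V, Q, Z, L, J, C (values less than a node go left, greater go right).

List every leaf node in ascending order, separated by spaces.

C J Q V Z

Insert W: tree is empty, so W becomes the root.
Insert H: H < W → go left. Place as left child of W.
Insert E: E < W → go left; E < H → go left. Place as left child of H.
Insert R: R < W → go left; R > H → go right. Place as right child of H.
Insert N: N < W → go left; N > H → go right; N < R → go left. Place as left child of R.
Insert P: P < W → go left; P > H → go right; P < R → go left; P > N → go right. Place as right child of N.
Insert D: D < W → go left; D < H → go left; D < E → go left. Place as left child of E.
Insert V: V < W → go left; V > H → go right; V > R → go right. Place as right child of R.
Insert Q: Q < W → go left; Q > H → go right; Q < R → go left; Q > N → go right; Q > P → go right. Place as right child of P.
Insert Z: Z > W → go right. Place as right child of W.
Insert L: L < W → go left; L > H → go right; L < R → go left; L < N → go left. Place as left child of N.
Insert J: J < W → go left; J > H → go right; J < R → go left; J < N → go left; J < L → go left. Place as left child of L.
Insert C: C < W → go left; C < H → go left; C < E → go left; C < D → go left. Place as left child of D.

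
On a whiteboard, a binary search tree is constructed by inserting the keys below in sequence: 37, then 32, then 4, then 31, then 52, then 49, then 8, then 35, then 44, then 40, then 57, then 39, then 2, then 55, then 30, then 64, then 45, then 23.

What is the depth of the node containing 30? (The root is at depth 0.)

Resulting structure (node: left, right):
  37: L=32, R=52
  32: L=4, R=35
  4: L=2, R=31
  31: L=8, R=–
  52: L=49, R=57
  49: L=44, R=–
  8: L=–, R=30
  35: L=–, R=–
  44: L=40, R=45
  40: L=39, R=–
  57: L=55, R=64
  39: L=–, R=–
  2: L=–, R=–
  55: L=–, R=–
  30: L=23, R=–
  64: L=–, R=–
  45: L=–, R=–
  23: L=–, R=–

Path to 30: 37 → 32 → 4 → 31 → 8 → 30, which is 5 edges.

5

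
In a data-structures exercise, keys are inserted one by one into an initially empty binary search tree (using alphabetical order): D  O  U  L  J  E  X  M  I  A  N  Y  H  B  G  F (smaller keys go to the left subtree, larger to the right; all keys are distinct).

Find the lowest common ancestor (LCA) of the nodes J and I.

D: root
O: right child of D (depth 1)
U: right child of O (depth 2)
L: left child of O (depth 2)
J: left child of L (depth 3)
E: left child of J (depth 4)
X: right child of U (depth 3)
M: right child of L (depth 3)
I: right child of E (depth 5)
A: left child of D (depth 1)
N: right child of M (depth 4)
Y: right child of X (depth 4)
H: left child of I (depth 6)
B: right child of A (depth 2)
G: left child of H (depth 7)
F: left child of G (depth 8)

Path to J: D → O → L → J
Path to I: D → O → L → J → E → I
J lies on both paths and is an ancestor of the other node.

J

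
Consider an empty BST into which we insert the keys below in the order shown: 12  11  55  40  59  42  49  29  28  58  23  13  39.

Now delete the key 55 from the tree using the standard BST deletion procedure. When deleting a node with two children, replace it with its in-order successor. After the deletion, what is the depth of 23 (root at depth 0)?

5

Insert 12: tree is empty, so 12 becomes the root.
Insert 11: 11 < 12 → go left. Place as left child of 12.
Insert 55: 55 > 12 → go right. Place as right child of 12.
Insert 40: 40 > 12 → go right; 40 < 55 → go left. Place as left child of 55.
Insert 59: 59 > 12 → go right; 59 > 55 → go right. Place as right child of 55.
Insert 42: 42 > 12 → go right; 42 < 55 → go left; 42 > 40 → go right. Place as right child of 40.
Insert 49: 49 > 12 → go right; 49 < 55 → go left; 49 > 40 → go right; 49 > 42 → go right. Place as right child of 42.
Insert 29: 29 > 12 → go right; 29 < 55 → go left; 29 < 40 → go left. Place as left child of 40.
Insert 28: 28 > 12 → go right; 28 < 55 → go left; 28 < 40 → go left; 28 < 29 → go left. Place as left child of 29.
Insert 58: 58 > 12 → go right; 58 > 55 → go right; 58 < 59 → go left. Place as left child of 59.
Insert 23: 23 > 12 → go right; 23 < 55 → go left; 23 < 40 → go left; 23 < 29 → go left; 23 < 28 → go left. Place as left child of 28.
Insert 13: 13 > 12 → go right; 13 < 55 → go left; 13 < 40 → go left; 13 < 29 → go left; 13 < 28 → go left; 13 < 23 → go left. Place as left child of 23.
Insert 39: 39 > 12 → go right; 39 < 55 → go left; 39 < 40 → go left; 39 > 29 → go right. Place as right child of 29.

Delete 55 (two children — replace with in-order successor).
After deletion, path to 23: 12 → 58 → 40 → 29 → 28 → 23.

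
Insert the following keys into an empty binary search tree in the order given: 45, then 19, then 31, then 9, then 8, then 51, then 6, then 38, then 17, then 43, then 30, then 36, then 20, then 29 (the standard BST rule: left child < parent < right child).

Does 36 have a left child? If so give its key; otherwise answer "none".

45: root
19: left child of 45 (depth 1)
31: right child of 19 (depth 2)
9: left child of 19 (depth 2)
8: left child of 9 (depth 3)
51: right child of 45 (depth 1)
6: left child of 8 (depth 4)
38: right child of 31 (depth 3)
17: right child of 9 (depth 3)
43: right child of 38 (depth 4)
30: left child of 31 (depth 3)
36: left child of 38 (depth 4)
20: left child of 30 (depth 4)
29: right child of 20 (depth 5)

none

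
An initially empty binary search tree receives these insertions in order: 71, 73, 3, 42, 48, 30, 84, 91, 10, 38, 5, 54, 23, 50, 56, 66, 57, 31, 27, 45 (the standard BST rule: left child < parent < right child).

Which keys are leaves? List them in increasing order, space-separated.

71: root
73: right child of 71 (depth 1)
3: left child of 71 (depth 1)
42: right child of 3 (depth 2)
48: right child of 42 (depth 3)
30: left child of 42 (depth 3)
84: right child of 73 (depth 2)
91: right child of 84 (depth 3)
10: left child of 30 (depth 4)
38: right child of 30 (depth 4)
5: left child of 10 (depth 5)
54: right child of 48 (depth 4)
23: right child of 10 (depth 5)
50: left child of 54 (depth 5)
56: right child of 54 (depth 5)
66: right child of 56 (depth 6)
57: left child of 66 (depth 7)
31: left child of 38 (depth 5)
27: right child of 23 (depth 6)
45: left child of 48 (depth 4)

5 27 31 45 50 57 91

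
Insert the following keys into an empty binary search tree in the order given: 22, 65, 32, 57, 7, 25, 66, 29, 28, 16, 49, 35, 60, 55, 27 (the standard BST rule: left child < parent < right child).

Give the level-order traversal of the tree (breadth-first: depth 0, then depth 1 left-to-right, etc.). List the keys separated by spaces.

22 7 65 16 32 66 25 57 29 49 60 28 35 55 27

Resulting structure (node: left, right):
  22: L=7, R=65
  65: L=32, R=66
  32: L=25, R=57
  57: L=49, R=60
  7: L=–, R=16
  25: L=–, R=29
  66: L=–, R=–
  29: L=28, R=–
  28: L=27, R=–
  16: L=–, R=–
  49: L=35, R=55
  35: L=–, R=–
  60: L=–, R=–
  55: L=–, R=–
  27: L=–, R=–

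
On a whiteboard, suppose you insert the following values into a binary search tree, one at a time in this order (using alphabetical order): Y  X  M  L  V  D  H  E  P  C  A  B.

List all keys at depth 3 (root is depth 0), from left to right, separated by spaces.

Insert Y: tree is empty, so Y becomes the root.
Insert X: X < Y → go left. Place as left child of Y.
Insert M: M < Y → go left; M < X → go left. Place as left child of X.
Insert L: L < Y → go left; L < X → go left; L < M → go left. Place as left child of M.
Insert V: V < Y → go left; V < X → go left; V > M → go right. Place as right child of M.
Insert D: D < Y → go left; D < X → go left; D < M → go left; D < L → go left. Place as left child of L.
Insert H: H < Y → go left; H < X → go left; H < M → go left; H < L → go left; H > D → go right. Place as right child of D.
Insert E: E < Y → go left; E < X → go left; E < M → go left; E < L → go left; E > D → go right; E < H → go left. Place as left child of H.
Insert P: P < Y → go left; P < X → go left; P > M → go right; P < V → go left. Place as left child of V.
Insert C: C < Y → go left; C < X → go left; C < M → go left; C < L → go left; C < D → go left. Place as left child of D.
Insert A: A < Y → go left; A < X → go left; A < M → go left; A < L → go left; A < D → go left; A < C → go left. Place as left child of C.
Insert B: B < Y → go left; B < X → go left; B < M → go left; B < L → go left; B < D → go left; B < C → go left; B > A → go right. Place as right child of A.

L V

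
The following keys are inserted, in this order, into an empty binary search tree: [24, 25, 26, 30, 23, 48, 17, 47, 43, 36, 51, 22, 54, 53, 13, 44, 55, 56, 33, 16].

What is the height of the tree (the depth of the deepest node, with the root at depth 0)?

Resulting structure (node: left, right):
  24: L=23, R=25
  25: L=–, R=26
  26: L=–, R=30
  30: L=–, R=48
  23: L=17, R=–
  48: L=47, R=51
  17: L=13, R=22
  47: L=43, R=–
  43: L=36, R=44
  36: L=33, R=–
  51: L=–, R=54
  22: L=–, R=–
  54: L=53, R=55
  53: L=–, R=–
  13: L=–, R=16
  44: L=–, R=–
  55: L=–, R=56
  56: L=–, R=–
  33: L=–, R=–
  16: L=–, R=–

The deepest node is 56 at depth 8.

8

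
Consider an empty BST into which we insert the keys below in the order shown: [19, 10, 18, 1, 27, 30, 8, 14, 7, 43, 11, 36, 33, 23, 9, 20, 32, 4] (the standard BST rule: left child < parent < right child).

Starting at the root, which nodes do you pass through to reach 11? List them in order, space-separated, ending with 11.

19 10 18 14 11

19: root
10: left child of 19 (depth 1)
18: right child of 10 (depth 2)
1: left child of 10 (depth 2)
27: right child of 19 (depth 1)
30: right child of 27 (depth 2)
8: right child of 1 (depth 3)
14: left child of 18 (depth 3)
7: left child of 8 (depth 4)
43: right child of 30 (depth 3)
11: left child of 14 (depth 4)
36: left child of 43 (depth 4)
33: left child of 36 (depth 5)
23: left child of 27 (depth 2)
9: right child of 8 (depth 4)
20: left child of 23 (depth 3)
32: left child of 33 (depth 6)
4: left child of 7 (depth 5)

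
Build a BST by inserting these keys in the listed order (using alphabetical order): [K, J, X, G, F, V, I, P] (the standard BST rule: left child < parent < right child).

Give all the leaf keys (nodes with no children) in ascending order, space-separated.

K: root
J: left child of K (depth 1)
X: right child of K (depth 1)
G: left child of J (depth 2)
F: left child of G (depth 3)
V: left child of X (depth 2)
I: right child of G (depth 3)
P: left child of V (depth 3)

F I P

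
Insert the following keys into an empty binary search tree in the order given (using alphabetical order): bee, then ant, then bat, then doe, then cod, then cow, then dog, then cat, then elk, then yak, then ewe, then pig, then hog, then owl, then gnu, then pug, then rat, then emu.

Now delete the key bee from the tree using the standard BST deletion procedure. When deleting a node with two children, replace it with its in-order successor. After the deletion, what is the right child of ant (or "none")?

bat

bee: root
ant: left child of bee (depth 1)
bat: right child of ant (depth 2)
doe: right child of bee (depth 1)
cod: left child of doe (depth 2)
cow: right child of cod (depth 3)
dog: right child of doe (depth 2)
cat: left child of cod (depth 3)
elk: right child of dog (depth 3)
yak: right child of elk (depth 4)
ewe: left child of yak (depth 5)
pig: right child of ewe (depth 6)
hog: left child of pig (depth 7)
owl: right child of hog (depth 8)
gnu: left child of hog (depth 8)
pug: right child of pig (depth 7)
rat: right child of pug (depth 8)
emu: left child of ewe (depth 6)

Delete bee (two children — replace with in-order successor).
After deletion, ant's right child: bat.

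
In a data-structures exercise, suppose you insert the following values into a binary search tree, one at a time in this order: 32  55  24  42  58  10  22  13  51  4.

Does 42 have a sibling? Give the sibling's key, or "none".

58

Insert 32: tree is empty, so 32 becomes the root.
Insert 55: 55 > 32 → go right. Place as right child of 32.
Insert 24: 24 < 32 → go left. Place as left child of 32.
Insert 42: 42 > 32 → go right; 42 < 55 → go left. Place as left child of 55.
Insert 58: 58 > 32 → go right; 58 > 55 → go right. Place as right child of 55.
Insert 10: 10 < 32 → go left; 10 < 24 → go left. Place as left child of 24.
Insert 22: 22 < 32 → go left; 22 < 24 → go left; 22 > 10 → go right. Place as right child of 10.
Insert 13: 13 < 32 → go left; 13 < 24 → go left; 13 > 10 → go right; 13 < 22 → go left. Place as left child of 22.
Insert 51: 51 > 32 → go right; 51 < 55 → go left; 51 > 42 → go right. Place as right child of 42.
Insert 4: 4 < 32 → go left; 4 < 24 → go left; 4 < 10 → go left. Place as left child of 10.

42's parent is 55; the other child of 55 is 58.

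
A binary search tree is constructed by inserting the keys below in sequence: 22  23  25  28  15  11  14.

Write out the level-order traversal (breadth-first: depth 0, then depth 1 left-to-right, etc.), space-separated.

22: root
23: right child of 22 (depth 1)
25: right child of 23 (depth 2)
28: right child of 25 (depth 3)
15: left child of 22 (depth 1)
11: left child of 15 (depth 2)
14: right child of 11 (depth 3)

22 15 23 11 25 14 28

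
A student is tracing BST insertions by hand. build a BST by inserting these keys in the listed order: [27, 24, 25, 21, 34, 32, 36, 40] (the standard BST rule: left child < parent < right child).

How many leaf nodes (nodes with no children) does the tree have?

4

Insert 27: tree is empty, so 27 becomes the root.
Insert 24: 24 < 27 → go left. Place as left child of 27.
Insert 25: 25 < 27 → go left; 25 > 24 → go right. Place as right child of 24.
Insert 21: 21 < 27 → go left; 21 < 24 → go left. Place as left child of 24.
Insert 34: 34 > 27 → go right. Place as right child of 27.
Insert 32: 32 > 27 → go right; 32 < 34 → go left. Place as left child of 34.
Insert 36: 36 > 27 → go right; 36 > 34 → go right. Place as right child of 34.
Insert 40: 40 > 27 → go right; 40 > 34 → go right; 40 > 36 → go right. Place as right child of 36.

Leaves: 21, 25, 32, 40 — 4 in total.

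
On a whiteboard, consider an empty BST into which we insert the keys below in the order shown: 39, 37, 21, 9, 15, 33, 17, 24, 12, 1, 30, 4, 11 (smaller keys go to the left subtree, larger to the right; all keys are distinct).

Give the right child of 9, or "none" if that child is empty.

15

Insert 39: tree is empty, so 39 becomes the root.
Insert 37: 37 < 39 → go left. Place as left child of 39.
Insert 21: 21 < 39 → go left; 21 < 37 → go left. Place as left child of 37.
Insert 9: 9 < 39 → go left; 9 < 37 → go left; 9 < 21 → go left. Place as left child of 21.
Insert 15: 15 < 39 → go left; 15 < 37 → go left; 15 < 21 → go left; 15 > 9 → go right. Place as right child of 9.
Insert 33: 33 < 39 → go left; 33 < 37 → go left; 33 > 21 → go right. Place as right child of 21.
Insert 17: 17 < 39 → go left; 17 < 37 → go left; 17 < 21 → go left; 17 > 9 → go right; 17 > 15 → go right. Place as right child of 15.
Insert 24: 24 < 39 → go left; 24 < 37 → go left; 24 > 21 → go right; 24 < 33 → go left. Place as left child of 33.
Insert 12: 12 < 39 → go left; 12 < 37 → go left; 12 < 21 → go left; 12 > 9 → go right; 12 < 15 → go left. Place as left child of 15.
Insert 1: 1 < 39 → go left; 1 < 37 → go left; 1 < 21 → go left; 1 < 9 → go left. Place as left child of 9.
Insert 30: 30 < 39 → go left; 30 < 37 → go left; 30 > 21 → go right; 30 < 33 → go left; 30 > 24 → go right. Place as right child of 24.
Insert 4: 4 < 39 → go left; 4 < 37 → go left; 4 < 21 → go left; 4 < 9 → go left; 4 > 1 → go right. Place as right child of 1.
Insert 11: 11 < 39 → go left; 11 < 37 → go left; 11 < 21 → go left; 11 > 9 → go right; 11 < 15 → go left; 11 < 12 → go left. Place as left child of 12.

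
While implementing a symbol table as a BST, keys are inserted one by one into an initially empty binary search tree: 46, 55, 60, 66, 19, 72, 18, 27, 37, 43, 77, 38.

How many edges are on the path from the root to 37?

3

Insert 46: tree is empty, so 46 becomes the root.
Insert 55: 55 > 46 → go right. Place as right child of 46.
Insert 60: 60 > 46 → go right; 60 > 55 → go right. Place as right child of 55.
Insert 66: 66 > 46 → go right; 66 > 55 → go right; 66 > 60 → go right. Place as right child of 60.
Insert 19: 19 < 46 → go left. Place as left child of 46.
Insert 72: 72 > 46 → go right; 72 > 55 → go right; 72 > 60 → go right; 72 > 66 → go right. Place as right child of 66.
Insert 18: 18 < 46 → go left; 18 < 19 → go left. Place as left child of 19.
Insert 27: 27 < 46 → go left; 27 > 19 → go right. Place as right child of 19.
Insert 37: 37 < 46 → go left; 37 > 19 → go right; 37 > 27 → go right. Place as right child of 27.
Insert 43: 43 < 46 → go left; 43 > 19 → go right; 43 > 27 → go right; 43 > 37 → go right. Place as right child of 37.
Insert 77: 77 > 46 → go right; 77 > 55 → go right; 77 > 60 → go right; 77 > 66 → go right; 77 > 72 → go right. Place as right child of 72.
Insert 38: 38 < 46 → go left; 38 > 19 → go right; 38 > 27 → go right; 38 > 37 → go right; 38 < 43 → go left. Place as left child of 43.

Path to 37: 46 → 19 → 27 → 37, which is 3 edges.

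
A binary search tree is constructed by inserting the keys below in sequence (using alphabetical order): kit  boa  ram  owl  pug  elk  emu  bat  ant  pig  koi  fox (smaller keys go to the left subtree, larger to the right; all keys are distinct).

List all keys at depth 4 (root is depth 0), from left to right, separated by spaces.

Resulting structure (node: left, right):
  kit: L=boa, R=ram
  boa: L=bat, R=elk
  ram: L=owl, R=–
  owl: L=koi, R=pug
  pug: L=pig, R=–
  elk: L=–, R=emu
  emu: L=–, R=fox
  bat: L=ant, R=–
  ant: L=–, R=–
  pig: L=–, R=–
  koi: L=–, R=–
  fox: L=–, R=–

fox pig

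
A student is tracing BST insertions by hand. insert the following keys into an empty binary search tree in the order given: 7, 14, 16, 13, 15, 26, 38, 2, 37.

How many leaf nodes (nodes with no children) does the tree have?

4

Resulting structure (node: left, right):
  7: L=2, R=14
  14: L=13, R=16
  16: L=15, R=26
  13: L=–, R=–
  15: L=–, R=–
  26: L=–, R=38
  38: L=37, R=–
  2: L=–, R=–
  37: L=–, R=–

Leaves: 2, 13, 15, 37 — 4 in total.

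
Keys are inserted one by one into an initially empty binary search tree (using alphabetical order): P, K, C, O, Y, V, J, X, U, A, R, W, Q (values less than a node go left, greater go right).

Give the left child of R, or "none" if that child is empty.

Insert P: tree is empty, so P becomes the root.
Insert K: K < P → go left. Place as left child of P.
Insert C: C < P → go left; C < K → go left. Place as left child of K.
Insert O: O < P → go left; O > K → go right. Place as right child of K.
Insert Y: Y > P → go right. Place as right child of P.
Insert V: V > P → go right; V < Y → go left. Place as left child of Y.
Insert J: J < P → go left; J < K → go left; J > C → go right. Place as right child of C.
Insert X: X > P → go right; X < Y → go left; X > V → go right. Place as right child of V.
Insert U: U > P → go right; U < Y → go left; U < V → go left. Place as left child of V.
Insert A: A < P → go left; A < K → go left; A < C → go left. Place as left child of C.
Insert R: R > P → go right; R < Y → go left; R < V → go left; R < U → go left. Place as left child of U.
Insert W: W > P → go right; W < Y → go left; W > V → go right; W < X → go left. Place as left child of X.
Insert Q: Q > P → go right; Q < Y → go left; Q < V → go left; Q < U → go left; Q < R → go left. Place as left child of R.

Q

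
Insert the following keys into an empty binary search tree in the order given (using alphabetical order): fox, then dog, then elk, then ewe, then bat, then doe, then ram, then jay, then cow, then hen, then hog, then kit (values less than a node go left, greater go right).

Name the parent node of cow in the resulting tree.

Insert fox: tree is empty, so fox becomes the root.
Insert dog: dog < fox → go left. Place as left child of fox.
Insert elk: elk < fox → go left; elk > dog → go right. Place as right child of dog.
Insert ewe: ewe < fox → go left; ewe > dog → go right; ewe > elk → go right. Place as right child of elk.
Insert bat: bat < fox → go left; bat < dog → go left. Place as left child of dog.
Insert doe: doe < fox → go left; doe < dog → go left; doe > bat → go right. Place as right child of bat.
Insert ram: ram > fox → go right. Place as right child of fox.
Insert jay: jay > fox → go right; jay < ram → go left. Place as left child of ram.
Insert cow: cow < fox → go left; cow < dog → go left; cow > bat → go right; cow < doe → go left. Place as left child of doe.
Insert hen: hen > fox → go right; hen < ram → go left; hen < jay → go left. Place as left child of jay.
Insert hog: hog > fox → go right; hog < ram → go left; hog < jay → go left; hog > hen → go right. Place as right child of hen.
Insert kit: kit > fox → go right; kit < ram → go left; kit > jay → go right. Place as right child of jay.

doe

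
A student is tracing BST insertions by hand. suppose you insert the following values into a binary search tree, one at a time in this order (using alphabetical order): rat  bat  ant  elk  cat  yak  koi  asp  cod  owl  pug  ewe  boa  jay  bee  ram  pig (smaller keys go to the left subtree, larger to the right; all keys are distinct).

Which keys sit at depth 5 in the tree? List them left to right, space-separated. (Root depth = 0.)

bee jay pug

rat: root
bat: left child of rat (depth 1)
ant: left child of bat (depth 2)
elk: right child of bat (depth 2)
cat: left child of elk (depth 3)
yak: right child of rat (depth 1)
koi: right child of elk (depth 3)
asp: right child of ant (depth 3)
cod: right child of cat (depth 4)
owl: right child of koi (depth 4)
pug: right child of owl (depth 5)
ewe: left child of koi (depth 4)
boa: left child of cat (depth 4)
jay: right child of ewe (depth 5)
bee: left child of boa (depth 5)
ram: right child of pug (depth 6)
pig: left child of pug (depth 6)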